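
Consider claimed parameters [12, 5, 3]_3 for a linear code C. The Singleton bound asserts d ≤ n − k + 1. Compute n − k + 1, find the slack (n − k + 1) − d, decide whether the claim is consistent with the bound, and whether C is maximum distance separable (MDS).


Singleton RHS = n − k + 1 = 8, slack = 5, bound satisfied, not MDS.

Singleton bound: d ≤ n − k + 1.
Here n = 12, k = 5, so n − k + 1 = 8.
Given d = 3, check d ≤ 8: YES.
Slack = (n − k + 1) − d = 5.
The code is NOT MDS (slack = 5 > 0).
Description: the claimed parameters are [12, 5, 3]_3; such a code would be non-MDS.


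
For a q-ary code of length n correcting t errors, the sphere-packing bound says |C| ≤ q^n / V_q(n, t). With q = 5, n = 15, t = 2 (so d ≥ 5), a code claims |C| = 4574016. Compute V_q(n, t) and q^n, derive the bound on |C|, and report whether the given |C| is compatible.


V_q(n, t) = 1741, q^n = 30517578125, Hamming bound = 17528764, |C| = 4574016 ≤ bound (satisfied).

Step 1: Compute V_q(n, t) = Σ_{j=0}^2 C(n, j) (q−1)^j.
  j = 0: C(15,0)·(4)^0 = 1·1 = 1.
  j = 1: C(15,1)·(4)^1 = 15·4 = 60.
  j = 2: C(15,2)·(4)^2 = 105·16 = 1680.
  V_q(n, t) = 1 + 60 + 1680 = 1741.
Step 2: q^n = 5^15 = 30517578125.
Step 3: Hamming bound ⌊q^n / V_q(n,t)⌋ = ⌊30517578125/1741⌋ = 17528764.
Step 4: Compare |C| = 4574016 to 17528764: satisfied.
The claimed |C| lies below the Hamming bound.


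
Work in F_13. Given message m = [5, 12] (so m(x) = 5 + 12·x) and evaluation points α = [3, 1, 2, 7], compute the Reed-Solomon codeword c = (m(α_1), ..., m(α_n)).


c = [2, 4, 3, 11]

Message polynomial: m(x) = 5 + 12·x (mod 13).
For each evaluation point α_i, compute m(α_i) mod 13:
  α_1 = 3: Horner steps 12 → 2, so m(3) = 2.
  α_2 = 1: Horner steps 12 → 4, so m(1) = 4.
  α_3 = 2: Horner steps 12 → 3, so m(2) = 3.
  α_4 = 7: Horner steps 12 → 11, so m(7) = 11.
Codeword c = [2, 4, 3, 11] ∈ F_13^4.


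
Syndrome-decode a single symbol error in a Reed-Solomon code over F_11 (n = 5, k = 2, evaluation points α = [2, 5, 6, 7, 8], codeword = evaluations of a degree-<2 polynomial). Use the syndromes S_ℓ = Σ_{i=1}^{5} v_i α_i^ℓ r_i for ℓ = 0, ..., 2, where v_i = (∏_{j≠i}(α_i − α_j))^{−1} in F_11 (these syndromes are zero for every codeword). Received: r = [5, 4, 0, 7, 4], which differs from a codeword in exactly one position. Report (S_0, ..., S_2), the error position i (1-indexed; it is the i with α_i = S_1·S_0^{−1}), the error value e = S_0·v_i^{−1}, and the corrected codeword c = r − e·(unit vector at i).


S = (4, 10, 3), error at position 5, error magnitude e = 1, c = [5, 4, 0, 7, 3].

Step 1: column multipliers v_i = (∏_{j≠i}(α_i − α_j))^{−1} mod 11.
  i = 1 (α = 2): (2−5)(2−6)(2−7)(2−8) = (−3)·(−4)·(−5)·(−6) = 360 ≡ 8, so v_1 = 8^{−1} = 7 (mod 11).
  i = 2 (α = 5): (5−2)(5−6)(5−7)(5−8) = 3·(−1)·(−2)·(−3) = −18 ≡ 4, so v_2 = 4^{−1} = 3 (mod 11).
  i = 3 (α = 6): (6−2)(6−5)(6−7)(6−8) = 4·1·(−1)·(−2) = 8 ≡ 8, so v_3 = 8^{−1} = 7 (mod 11).
  i = 4 (α = 7): (7−2)(7−5)(7−6)(7−8) = 5·2·1·(−1) = −10 ≡ 1, so v_4 = 1^{−1} = 1 (mod 11).
  i = 5 (α = 8): (8−2)(8−5)(8−6)(8−7) = 6·3·2·1 = 36 ≡ 3, so v_5 = 3^{−1} = 4 (mod 11).
  v = [7, 3, 7, 1, 4].
Step 2: syndromes of r = [5, 4, 0, 7, 4] (all sums mod 11).
  S_0 = Σ v_i r_i = 7·5 + 3·4 + 7·0 + 1·7 + 4·4 = 70 ≡ 4.
  S_1 = Σ v_i α_i r_i = 7·2·5 + 3·5·4 + 7·6·0 + 1·7·7 + 4·8·4 = 307 ≡ 10.
  α_i^2 mod 11 = [4, 3, 3, 5, 9].
  S_2 = Σ v_i α_i^2 r_i = 7·4·5 + 3·3·4 + 7·3·0 + 1·5·7 + 4·9·4 = 355 ≡ 3.
  S = (4, 10, 3) ≠ 0, so r is not a codeword (an error is present).
Step 3: locate the error. For a single error e at position i, S_ℓ = v_i·e·α_i^ℓ, so α_err = S_1/S_0.
  S_0^{−1} = 4^{−1} = 3 (mod 11), so α_err = 10·3 = 30 ≡ 8 = α_5. Error position i = 5.
  Consistency check: S_2/S_1 = 3·10 = 30 ≡ 8 = α_err ✓ (single-error assumption holds).
Step 4: error magnitude e = S_0/v_5 = S_0·∏_{j≠5}(α_5 − α_j) = 4·3 = 12 ≡ 1 (mod 11).
Step 5: correct position 5: c_5 = r_5 − e = 4 − 1 ≡ 3 (mod 11). Hence c = [5, 4, 0, 7, 3].
  Check: interpolating c through the α_i gives m(x) = 2 + 7·x (degree < 2) with m(α_i) = c_i for every i, so c is indeed a codeword.


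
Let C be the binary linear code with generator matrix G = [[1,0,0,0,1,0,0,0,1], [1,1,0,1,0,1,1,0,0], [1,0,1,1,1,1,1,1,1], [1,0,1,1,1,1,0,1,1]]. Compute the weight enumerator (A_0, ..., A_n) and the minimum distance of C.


Weight distribution: A_0 = 1, A_1 = 1, A_3 = 1, A_4 = 4, A_5 = 5, A_6 = 2, A_7 = 1, A_8 = 1. Minimum distance d = 1.

Enumerate all 2^4 = 16 messages m ∈ F_2^4.
For each, compute codeword c = mG in F_2^9, then tally its weight.
  m = 0000 → c = 000000000, weight = 0.
  m = 1000 → c = 100010001, weight = 3.
  m = 0100 → c = 110101100, weight = 5.
  m = 1100 → c = 010111101, weight = 6.
  m = 0010 → c = 101111111, weight = 8.
  m = 1010 → c = 001101110, weight = 5.
  m = 0110 → c = 011010011, weight = 5.
  m = 1110 → c = 111000010, weight = 4.
  m = 0001 → c = 101111011, weight = 7.
  m = 1001 → c = 001101010, weight = 4.
  m = 0101 → c = 011010111, weight = 6.
  m = 1101 → c = 111000110, weight = 5.
  m = 0011 → c = 000000100, weight = 1.
  m = 1011 → c = 100010101, weight = 4.
  m = 0111 → c = 110101000, weight = 4.
  m = 1111 → c = 010111001, weight = 5.
Tally weights:
  weight 0: 1 codewords.
  weight 1: 1 codewords.
  weight 3: 1 codewords.
  weight 4: 4 codewords.
  weight 5: 5 codewords.
  weight 6: 2 codewords.
  weight 7: 1 codewords.
  weight 8: 1 codewords.
Minimum distance d = smallest w > 0 with A_w > 0 = 1.
Sanity: Σ A_w = 16 = 2^4 = 16 ✓.


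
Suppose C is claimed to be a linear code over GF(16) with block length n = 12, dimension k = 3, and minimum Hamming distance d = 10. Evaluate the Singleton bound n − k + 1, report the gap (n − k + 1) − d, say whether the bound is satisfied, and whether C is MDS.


Singleton RHS = n − k + 1 = 10, slack = 0, bound satisfied, MDS.

Singleton bound: d ≤ n − k + 1.
Here n = 12, k = 3, so n − k + 1 = 10.
Given d = 10, check d ≤ 10: YES.
Slack = (n − k + 1) − d = 0.
The code is MDS (slack = 0).
Description: the claimed parameters are [12, 3, 10]_16; such a code would be MDS (meets Singleton bound).


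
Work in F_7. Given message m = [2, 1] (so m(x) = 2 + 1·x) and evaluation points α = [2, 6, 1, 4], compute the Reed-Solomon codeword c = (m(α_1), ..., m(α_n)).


c = [4, 1, 3, 6]

Message polynomial: m(x) = 2 + 1·x (mod 7).
For each evaluation point α_i, compute m(α_i) mod 7:
  α_1 = 2: Horner steps 1 → 4, so m(2) = 4.
  α_2 = 6: Horner steps 1 → 1, so m(6) = 1.
  α_3 = 1: Horner steps 1 → 3, so m(1) = 3.
  α_4 = 4: Horner steps 1 → 6, so m(4) = 6.
Codeword c = [4, 1, 3, 6] ∈ F_7^4.


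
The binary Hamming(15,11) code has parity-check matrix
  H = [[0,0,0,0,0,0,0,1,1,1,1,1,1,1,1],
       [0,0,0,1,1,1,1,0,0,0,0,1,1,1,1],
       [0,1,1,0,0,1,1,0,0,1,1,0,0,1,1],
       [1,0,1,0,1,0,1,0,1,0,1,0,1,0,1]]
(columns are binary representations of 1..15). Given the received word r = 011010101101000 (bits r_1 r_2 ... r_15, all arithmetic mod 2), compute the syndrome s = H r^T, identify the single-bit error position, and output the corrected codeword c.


s = (1, 1, 0, 0)^T, error position = 12, corrected codeword c = 011010101100000

Compute s = H r^T mod 2 one row at a time:
  s_1 = 0 + 1 + 1 + 0 + 1 + 0 + 0 + 0 = 3 ≡ 1 (mod 2).
  s_2 = 0 + 1 + 0 + 1 + 1 + 0 + 0 + 0 = 3 ≡ 1 (mod 2).
  s_3 = 1 + 1 + 0 + 1 + 1 + 0 + 0 + 0 = 4 ≡ 0 (mod 2).
  s_4 = 0 + 1 + 1 + 1 + 1 + 0 + 0 + 0 = 4 ≡ 0 (mod 2).
s = (1, 1, 0, 0)^T — this equals column 12 of H (binary 1100), so error is at position 12.
Correct: flip bit 12 of r = 011010101101000 to get c = 011010101100000.


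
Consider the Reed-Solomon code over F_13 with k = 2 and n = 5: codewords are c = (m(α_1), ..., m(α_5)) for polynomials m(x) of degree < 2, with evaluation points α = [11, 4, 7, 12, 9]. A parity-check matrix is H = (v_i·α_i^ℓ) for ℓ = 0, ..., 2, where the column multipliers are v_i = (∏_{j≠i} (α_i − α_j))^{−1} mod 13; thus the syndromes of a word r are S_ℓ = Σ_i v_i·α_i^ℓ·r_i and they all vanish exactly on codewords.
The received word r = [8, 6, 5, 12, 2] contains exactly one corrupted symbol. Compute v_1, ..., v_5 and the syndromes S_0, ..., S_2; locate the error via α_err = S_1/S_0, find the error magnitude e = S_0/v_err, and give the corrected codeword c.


S = (10, 12, 4), error at position 5, error magnitude e = 2, c = [8, 6, 5, 12, 0].

Step 1: column multipliers v_i = (∏_{j≠i}(α_i − α_j))^{−1} mod 13.
  i = 1 (α = 11): (11−4)(11−7)(11−12)(11−9) = 7·4·(−1)·2 = −56 ≡ 9, so v_1 = 9^{−1} = 3 (mod 13).
  i = 2 (α = 4): (4−11)(4−7)(4−12)(4−9) = (−7)·(−3)·(−8)·(−5) = 840 ≡ 8, so v_2 = 8^{−1} = 5 (mod 13).
  i = 3 (α = 7): (7−11)(7−4)(7−12)(7−9) = (−4)·3·(−5)·(−2) = −120 ≡ 10, so v_3 = 10^{−1} = 4 (mod 13).
  i = 4 (α = 12): (12−11)(12−4)(12−7)(12−9) = 1·8·5·3 = 120 ≡ 3, so v_4 = 3^{−1} = 9 (mod 13).
  i = 5 (α = 9): (9−11)(9−4)(9−7)(9−12) = (−2)·5·2·(−3) = 60 ≡ 8, so v_5 = 8^{−1} = 5 (mod 13).
  v = [3, 5, 4, 9, 5].
Step 2: syndromes of r = [8, 6, 5, 12, 2] (all sums mod 13).
  S_0 = Σ v_i r_i = 3·8 + 5·6 + 4·5 + 9·12 + 5·2 = 192 ≡ 10.
  S_1 = Σ v_i α_i r_i = 3·11·8 + 5·4·6 + 4·7·5 + 9·12·12 + 5·9·2 = 1910 ≡ 12.
  α_i^2 mod 13 = [4, 3, 10, 1, 3].
  S_2 = Σ v_i α_i^2 r_i = 3·4·8 + 5·3·6 + 4·10·5 + 9·1·12 + 5·3·2 = 524 ≡ 4.
  S = (10, 12, 4) ≠ 0, so r is not a codeword (an error is present).
Step 3: locate the error. For a single error e at position i, S_ℓ = v_i·e·α_i^ℓ, so α_err = S_1/S_0.
  S_0^{−1} = 10^{−1} = 4 (mod 13), so α_err = 12·4 = 48 ≡ 9 = α_5. Error position i = 5.
  Consistency check: S_2/S_1 = 4·12 = 48 ≡ 9 = α_err ✓ (single-error assumption holds).
Step 4: error magnitude e = S_0/v_5 = S_0·∏_{j≠5}(α_5 − α_j) = 10·8 = 80 ≡ 2 (mod 13).
Step 5: correct position 5: c_5 = r_5 − e = 2 − 2 ≡ 0 (mod 13). Hence c = [8, 6, 5, 12, 0].
  Check: interpolating c through the α_i gives m(x) = 3 + 4·x (degree < 2) with m(α_i) = c_i for every i, so c is indeed a codeword.


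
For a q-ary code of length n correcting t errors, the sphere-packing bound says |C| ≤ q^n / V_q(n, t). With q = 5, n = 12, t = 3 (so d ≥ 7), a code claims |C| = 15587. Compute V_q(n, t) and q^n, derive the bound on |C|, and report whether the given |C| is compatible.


V_q(n, t) = 15185, q^n = 244140625, Hamming bound = 16077, |C| = 15587 ≤ bound (satisfied).

Step 1: Compute V_q(n, t) = Σ_{j=0}^3 C(n, j) (q−1)^j.
  j = 0: C(12,0)·(4)^0 = 1·1 = 1.
  j = 1: C(12,1)·(4)^1 = 12·4 = 48.
  j = 2: C(12,2)·(4)^2 = 66·16 = 1056.
  j = 3: C(12,3)·(4)^3 = 220·64 = 14080.
  V_q(n, t) = 1 + 48 + 1056 + 14080 = 15185.
Step 2: q^n = 5^12 = 244140625.
Step 3: Hamming bound ⌊q^n / V_q(n,t)⌋ = ⌊244140625/15185⌋ = 16077.
Step 4: Compare |C| = 15587 to 16077: satisfied.
The claimed |C| lies below the Hamming bound.


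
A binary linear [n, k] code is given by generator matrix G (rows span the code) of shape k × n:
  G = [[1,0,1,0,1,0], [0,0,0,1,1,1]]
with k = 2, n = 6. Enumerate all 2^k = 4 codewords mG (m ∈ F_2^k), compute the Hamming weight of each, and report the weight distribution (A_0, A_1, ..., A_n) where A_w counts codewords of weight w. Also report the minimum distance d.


Weight distribution: A_0 = 1, A_3 = 2, A_4 = 1. Minimum distance d = 3.

Enumerate all 2^2 = 4 messages m ∈ F_2^2.
For each, compute codeword c = mG in F_2^6, then tally its weight.
  m = 00 → c = 000000, weight = 0.
  m = 10 → c = 101010, weight = 3.
  m = 01 → c = 000111, weight = 3.
  m = 11 → c = 101101, weight = 4.
Tally weights:
  weight 0: 1 codewords.
  weight 3: 2 codewords.
  weight 4: 1 codewords.
Minimum distance d = smallest w > 0 with A_w > 0 = 3.
Sanity: Σ A_w = 4 = 2^2 = 4 ✓.


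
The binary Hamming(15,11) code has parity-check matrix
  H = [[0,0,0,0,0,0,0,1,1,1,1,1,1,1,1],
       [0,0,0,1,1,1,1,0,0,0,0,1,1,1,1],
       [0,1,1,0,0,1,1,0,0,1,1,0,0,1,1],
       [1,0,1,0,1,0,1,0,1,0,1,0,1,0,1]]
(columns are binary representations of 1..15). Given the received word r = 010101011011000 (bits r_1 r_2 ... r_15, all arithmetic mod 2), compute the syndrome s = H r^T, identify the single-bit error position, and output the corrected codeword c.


s = (0, 1, 1, 0)^T, error position = 6, corrected codeword c = 010100011011000

Compute s = H r^T mod 2 one row at a time:
  s_1 = 1 + 1 + 0 + 1 + 1 + 0 + 0 + 0 = 4 ≡ 0 (mod 2).
  s_2 = 1 + 0 + 1 + 0 + 1 + 0 + 0 + 0 = 3 ≡ 1 (mod 2).
  s_3 = 1 + 0 + 1 + 0 + 0 + 1 + 0 + 0 = 3 ≡ 1 (mod 2).
  s_4 = 0 + 0 + 0 + 0 + 1 + 1 + 0 + 0 = 2 ≡ 0 (mod 2).
s = (0, 1, 1, 0)^T — this equals column 6 of H (binary 0110), so error is at position 6.
Correct: flip bit 6 of r = 010101011011000 to get c = 010100011011000.


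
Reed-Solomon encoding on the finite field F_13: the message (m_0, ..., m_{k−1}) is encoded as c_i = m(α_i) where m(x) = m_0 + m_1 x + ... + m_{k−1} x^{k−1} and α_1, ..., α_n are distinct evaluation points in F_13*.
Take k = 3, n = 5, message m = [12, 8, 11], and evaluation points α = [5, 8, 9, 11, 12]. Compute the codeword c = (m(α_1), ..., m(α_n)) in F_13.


c = [2, 0, 0, 1, 2]

Message polynomial: m(x) = 12 + 8·x + 11·x^2 (mod 13).
For each evaluation point α_i, compute m(α_i) mod 13:
  α_1 = 5: Horner steps 11 → 11 → 2, so m(5) = 2.
  α_2 = 8: Horner steps 11 → 5 → 0, so m(8) = 0.
  α_3 = 9: Horner steps 11 → 3 → 0, so m(9) = 0.
  α_4 = 11: Horner steps 11 → 12 → 1, so m(11) = 1.
  α_5 = 12: Horner steps 11 → 10 → 2, so m(12) = 2.
Codeword c = [2, 0, 0, 1, 2] ∈ F_13^5.


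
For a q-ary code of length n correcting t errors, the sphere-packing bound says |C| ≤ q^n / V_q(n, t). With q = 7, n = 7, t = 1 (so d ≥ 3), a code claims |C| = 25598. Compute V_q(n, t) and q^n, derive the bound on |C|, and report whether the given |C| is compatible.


V_q(n, t) = 43, q^n = 823543, Hamming bound = 19152, |C| = 25598 > bound (violated).

Step 1: Compute V_q(n, t) = Σ_{j=0}^1 C(n, j) (q−1)^j.
  j = 0: C(7,0)·(6)^0 = 1·1 = 1.
  j = 1: C(7,1)·(6)^1 = 7·6 = 42.
  V_q(n, t) = 1 + 42 = 43.
Step 2: q^n = 7^7 = 823543.
Step 3: Hamming bound ⌊q^n / V_q(n,t)⌋ = ⌊823543/43⌋ = 19152.
Step 4: Compare |C| = 25598 to 19152: violated.
The claimed |C| lies above the Hamming bound, so no 7-ary code of length 7 with d ≥ 3 can have 25598 codewords.


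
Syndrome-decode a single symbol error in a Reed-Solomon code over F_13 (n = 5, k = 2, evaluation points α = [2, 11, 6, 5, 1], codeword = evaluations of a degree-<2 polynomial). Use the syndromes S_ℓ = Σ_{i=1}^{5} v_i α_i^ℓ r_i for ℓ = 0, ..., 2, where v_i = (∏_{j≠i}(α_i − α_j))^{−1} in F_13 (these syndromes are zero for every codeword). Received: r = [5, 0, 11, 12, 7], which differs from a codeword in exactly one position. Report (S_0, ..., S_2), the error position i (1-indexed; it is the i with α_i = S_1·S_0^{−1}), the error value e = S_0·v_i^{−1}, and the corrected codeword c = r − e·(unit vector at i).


S = (10, 8, 9), error at position 3, error magnitude e = 1, c = [5, 0, 10, 12, 7].

Step 1: column multipliers v_i = (∏_{j≠i}(α_i − α_j))^{−1} mod 13.
  i = 1 (α = 2): (2−11)(2−6)(2−5)(2−1) = (−9)·(−4)·(−3)·1 = −108 ≡ 9, so v_1 = 9^{−1} = 3 (mod 13).
  i = 2 (α = 11): (11−2)(11−6)(11−5)(11−1) = 9·5·6·10 = 2700 ≡ 9, so v_2 = 9^{−1} = 3 (mod 13).
  i = 3 (α = 6): (6−2)(6−11)(6−5)(6−1) = 4·(−5)·1·5 = −100 ≡ 4, so v_3 = 4^{−1} = 10 (mod 13).
  i = 4 (α = 5): (5−2)(5−11)(5−6)(5−1) = 3·(−6)·(−1)·4 = 72 ≡ 7, so v_4 = 7^{−1} = 2 (mod 13).
  i = 5 (α = 1): (1−2)(1−11)(1−6)(1−5) = (−1)·(−10)·(−5)·(−4) = 200 ≡ 5, so v_5 = 5^{−1} = 8 (mod 13).
  v = [3, 3, 10, 2, 8].
Step 2: syndromes of r = [5, 0, 11, 12, 7] (all sums mod 13).
  S_0 = Σ v_i r_i = 3·5 + 3·0 + 10·11 + 2·12 + 8·7 = 205 ≡ 10.
  S_1 = Σ v_i α_i r_i = 3·2·5 + 3·11·0 + 10·6·11 + 2·5·12 + 8·1·7 = 866 ≡ 8.
  α_i^2 mod 13 = [4, 4, 10, 12, 1].
  S_2 = Σ v_i α_i^2 r_i = 3·4·5 + 3·4·0 + 10·10·11 + 2·12·12 + 8·1·7 = 1504 ≡ 9.
  S = (10, 8, 9) ≠ 0, so r is not a codeword (an error is present).
Step 3: locate the error. For a single error e at position i, S_ℓ = v_i·e·α_i^ℓ, so α_err = S_1/S_0.
  S_0^{−1} = 10^{−1} = 4 (mod 13), so α_err = 8·4 = 32 ≡ 6 = α_3. Error position i = 3.
  Consistency check: S_2/S_1 = 9·5 = 45 ≡ 6 = α_err ✓ (single-error assumption holds).
Step 4: error magnitude e = S_0/v_3 = S_0·∏_{j≠3}(α_3 − α_j) = 10·4 = 40 ≡ 1 (mod 13).
Step 5: correct position 3: c_3 = r_3 − e = 11 − 1 ≡ 10 (mod 13). Hence c = [5, 0, 10, 12, 7].
  Check: interpolating c through the α_i gives m(x) = 9 + 11·x (degree < 2) with m(α_i) = c_i for every i, so c is indeed a codeword.


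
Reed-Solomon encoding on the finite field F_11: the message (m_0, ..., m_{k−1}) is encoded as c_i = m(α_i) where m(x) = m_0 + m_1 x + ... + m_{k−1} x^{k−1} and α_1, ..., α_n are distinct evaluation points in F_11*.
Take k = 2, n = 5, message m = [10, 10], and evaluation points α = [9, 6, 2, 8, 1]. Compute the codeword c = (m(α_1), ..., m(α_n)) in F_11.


c = [1, 4, 8, 2, 9]

Message polynomial: m(x) = 10 + 10·x (mod 11).
For each evaluation point α_i, compute m(α_i) mod 11:
  α_1 = 9: Horner steps 10 → 1, so m(9) = 1.
  α_2 = 6: Horner steps 10 → 4, so m(6) = 4.
  α_3 = 2: Horner steps 10 → 8, so m(2) = 8.
  α_4 = 8: Horner steps 10 → 2, so m(8) = 2.
  α_5 = 1: Horner steps 10 → 9, so m(1) = 9.
Codeword c = [1, 4, 8, 2, 9] ∈ F_11^5.


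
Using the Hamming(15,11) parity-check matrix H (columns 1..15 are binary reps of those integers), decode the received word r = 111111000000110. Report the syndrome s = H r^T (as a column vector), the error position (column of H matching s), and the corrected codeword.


s = (0, 1, 0, 0)^T, error position = 4, corrected codeword c = 111011000000110

Compute s = H r^T mod 2 one row at a time:
  s_1 = 0 + 0 + 0 + 0 + 0 + 1 + 1 + 0 = 2 ≡ 0 (mod 2).
  s_2 = 1 + 1 + 1 + 0 + 0 + 1 + 1 + 0 = 5 ≡ 1 (mod 2).
  s_3 = 1 + 1 + 1 + 0 + 0 + 0 + 1 + 0 = 4 ≡ 0 (mod 2).
  s_4 = 1 + 1 + 1 + 0 + 0 + 0 + 1 + 0 = 4 ≡ 0 (mod 2).
s = (0, 1, 0, 0)^T — this equals column 4 of H (binary 0100), so error is at position 4.
Correct: flip bit 4 of r = 111111000000110 to get c = 111011000000110.


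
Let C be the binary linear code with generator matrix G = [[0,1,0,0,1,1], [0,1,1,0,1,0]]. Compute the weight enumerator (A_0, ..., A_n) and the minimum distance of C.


Weight distribution: A_0 = 1, A_2 = 1, A_3 = 2. Minimum distance d = 2.

Enumerate all 2^2 = 4 messages m ∈ F_2^2.
For each, compute codeword c = mG in F_2^6, then tally its weight.
  m = 00 → c = 000000, weight = 0.
  m = 10 → c = 010011, weight = 3.
  m = 01 → c = 011010, weight = 3.
  m = 11 → c = 001001, weight = 2.
Tally weights:
  weight 0: 1 codewords.
  weight 2: 1 codewords.
  weight 3: 2 codewords.
Minimum distance d = smallest w > 0 with A_w > 0 = 2.
Sanity: Σ A_w = 4 = 2^2 = 4 ✓.


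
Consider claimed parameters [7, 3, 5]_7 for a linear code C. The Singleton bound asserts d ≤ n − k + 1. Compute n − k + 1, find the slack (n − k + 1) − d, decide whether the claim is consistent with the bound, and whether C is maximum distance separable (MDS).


Singleton RHS = n − k + 1 = 5, slack = 0, bound satisfied, MDS.

Singleton bound: d ≤ n − k + 1.
Here n = 7, k = 3, so n − k + 1 = 5.
Given d = 5, check d ≤ 5: YES.
Slack = (n − k + 1) − d = 0.
The code is MDS (slack = 0).
Description: the claimed parameters are [7, 3, 5]_7; such a code would be MDS (meets Singleton bound).


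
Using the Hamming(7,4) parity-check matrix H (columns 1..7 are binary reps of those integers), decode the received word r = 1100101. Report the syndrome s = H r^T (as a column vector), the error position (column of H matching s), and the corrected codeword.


s = (0, 0, 1)^T, error position = 1, corrected codeword c = 0100101

Compute s = H r^T mod 2 one row at a time:
  s_1 = 0 + 1 + 0 + 1 = 2 ≡ 0 (mod 2).
  s_2 = 1 + 0 + 0 + 1 = 2 ≡ 0 (mod 2).
  s_3 = 1 + 0 + 1 + 1 = 3 ≡ 1 (mod 2).
s = (0, 0, 1)^T — this equals column 1 of H (binary 001), so error is at position 1.
Correct: flip bit 1 of r = 1100101 to get c = 0100101.


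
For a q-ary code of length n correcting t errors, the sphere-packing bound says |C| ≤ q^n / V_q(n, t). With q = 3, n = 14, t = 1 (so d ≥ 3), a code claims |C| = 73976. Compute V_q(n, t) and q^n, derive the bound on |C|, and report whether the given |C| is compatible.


V_q(n, t) = 29, q^n = 4782969, Hamming bound = 164929, |C| = 73976 ≤ bound (satisfied).

Step 1: Compute V_q(n, t) = Σ_{j=0}^1 C(n, j) (q−1)^j.
  j = 0: C(14,0)·(2)^0 = 1·1 = 1.
  j = 1: C(14,1)·(2)^1 = 14·2 = 28.
  V_q(n, t) = 1 + 28 = 29.
Step 2: q^n = 3^14 = 4782969.
Step 3: Hamming bound ⌊q^n / V_q(n,t)⌋ = ⌊4782969/29⌋ = 164929.
Step 4: Compare |C| = 73976 to 164929: satisfied.
The claimed |C| lies below the Hamming bound.


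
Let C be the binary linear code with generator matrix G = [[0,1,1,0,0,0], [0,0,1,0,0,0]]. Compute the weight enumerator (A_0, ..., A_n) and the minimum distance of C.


Weight distribution: A_0 = 1, A_1 = 2, A_2 = 1. Minimum distance d = 1.

Enumerate all 2^2 = 4 messages m ∈ F_2^2.
For each, compute codeword c = mG in F_2^6, then tally its weight.
  m = 00 → c = 000000, weight = 0.
  m = 10 → c = 011000, weight = 2.
  m = 01 → c = 001000, weight = 1.
  m = 11 → c = 010000, weight = 1.
Tally weights:
  weight 0: 1 codewords.
  weight 1: 2 codewords.
  weight 2: 1 codewords.
Minimum distance d = smallest w > 0 with A_w > 0 = 1.
Sanity: Σ A_w = 4 = 2^2 = 4 ✓.


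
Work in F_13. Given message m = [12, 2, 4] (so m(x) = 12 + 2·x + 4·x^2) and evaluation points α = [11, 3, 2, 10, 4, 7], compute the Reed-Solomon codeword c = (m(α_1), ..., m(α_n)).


c = [11, 2, 6, 3, 6, 1]

Message polynomial: m(x) = 12 + 2·x + 4·x^2 (mod 13).
For each evaluation point α_i, compute m(α_i) mod 13:
  α_1 = 11: Horner steps 4 → 7 → 11, so m(11) = 11.
  α_2 = 3: Horner steps 4 → 1 → 2, so m(3) = 2.
  α_3 = 2: Horner steps 4 → 10 → 6, so m(2) = 6.
  α_4 = 10: Horner steps 4 → 3 → 3, so m(10) = 3.
  α_5 = 4: Horner steps 4 → 5 → 6, so m(4) = 6.
  α_6 = 7: Horner steps 4 → 4 → 1, so m(7) = 1.
Codeword c = [11, 2, 6, 3, 6, 1] ∈ F_13^6.


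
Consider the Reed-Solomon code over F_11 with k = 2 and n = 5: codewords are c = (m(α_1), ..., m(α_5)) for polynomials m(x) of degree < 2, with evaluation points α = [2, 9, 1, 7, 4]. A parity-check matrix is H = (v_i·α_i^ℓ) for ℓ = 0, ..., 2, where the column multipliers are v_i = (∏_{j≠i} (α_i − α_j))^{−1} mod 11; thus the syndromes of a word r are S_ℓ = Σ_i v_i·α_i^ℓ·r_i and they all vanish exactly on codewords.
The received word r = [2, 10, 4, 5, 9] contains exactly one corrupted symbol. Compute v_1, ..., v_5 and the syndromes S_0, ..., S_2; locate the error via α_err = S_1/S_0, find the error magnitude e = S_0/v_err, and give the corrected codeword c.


S = (5, 2, 3), error at position 4, error magnitude e = 2, c = [2, 10, 4, 3, 9].

Step 1: column multipliers v_i = (∏_{j≠i}(α_i − α_j))^{−1} mod 11.
  i = 1 (α = 2): (2−9)(2−1)(2−7)(2−4) = (−7)·1·(−5)·(−2) = −70 ≡ 7, so v_1 = 7^{−1} = 8 (mod 11).
  i = 2 (α = 9): (9−2)(9−1)(9−7)(9−4) = 7·8·2·5 = 560 ≡ 10, so v_2 = 10^{−1} = 10 (mod 11).
  i = 3 (α = 1): (1−2)(1−9)(1−7)(1−4) = (−1)·(−8)·(−6)·(−3) = 144 ≡ 1, so v_3 = 1^{−1} = 1 (mod 11).
  i = 4 (α = 7): (7−2)(7−9)(7−1)(7−4) = 5·(−2)·6·3 = −180 ≡ 7, so v_4 = 7^{−1} = 8 (mod 11).
  i = 5 (α = 4): (4−2)(4−9)(4−1)(4−7) = 2·(−5)·3·(−3) = 90 ≡ 2, so v_5 = 2^{−1} = 6 (mod 11).
  v = [8, 10, 1, 8, 6].
Step 2: syndromes of r = [2, 10, 4, 5, 9] (all sums mod 11).
  S_0 = Σ v_i r_i = 8·2 + 10·10 + 1·4 + 8·5 + 6·9 = 214 ≡ 5.
  S_1 = Σ v_i α_i r_i = 8·2·2 + 10·9·10 + 1·1·4 + 8·7·5 + 6·4·9 = 1432 ≡ 2.
  α_i^2 mod 11 = [4, 4, 1, 5, 5].
  S_2 = Σ v_i α_i^2 r_i = 8·4·2 + 10·4·10 + 1·1·4 + 8·5·5 + 6·5·9 = 938 ≡ 3.
  S = (5, 2, 3) ≠ 0, so r is not a codeword (an error is present).
Step 3: locate the error. For a single error e at position i, S_ℓ = v_i·e·α_i^ℓ, so α_err = S_1/S_0.
  S_0^{−1} = 5^{−1} = 9 (mod 11), so α_err = 2·9 = 18 ≡ 7 = α_4. Error position i = 4.
  Consistency check: S_2/S_1 = 3·6 = 18 ≡ 7 = α_err ✓ (single-error assumption holds).
Step 4: error magnitude e = S_0/v_4 = S_0·∏_{j≠4}(α_4 − α_j) = 5·7 = 35 ≡ 2 (mod 11).
Step 5: correct position 4: c_4 = r_4 − e = 5 − 2 ≡ 3 (mod 11). Hence c = [2, 10, 4, 3, 9].
  Check: interpolating c through the α_i gives m(x) = 6 + 9·x (degree < 2) with m(α_i) = c_i for every i, so c is indeed a codeword.


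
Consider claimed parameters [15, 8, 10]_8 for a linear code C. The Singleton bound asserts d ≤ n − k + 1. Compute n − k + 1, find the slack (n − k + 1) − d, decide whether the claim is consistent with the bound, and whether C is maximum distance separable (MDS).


Singleton RHS = n − k + 1 = 8, slack = -2, bound violated (no such code; not MDS).

Singleton bound: d ≤ n − k + 1.
Here n = 15, k = 8, so n − k + 1 = 8.
Given d = 10, check d ≤ 8: NO.
Slack = (n − k + 1) − d = -2.
The slack is negative: d = 10 exceeds n − k + 1 = 8 by 2, so the Singleton bound is violated and no linear [15, 8, 10]_8 code can exist. In particular it is not MDS (MDS requires d = n − k + 1 exactly).
Description: the claimed parameters are [15, 8, 10]_8; such a code would be impossible (violates the Singleton bound).


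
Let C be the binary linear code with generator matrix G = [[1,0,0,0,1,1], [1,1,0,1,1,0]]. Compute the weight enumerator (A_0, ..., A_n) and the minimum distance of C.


Weight distribution: A_0 = 1, A_3 = 2, A_4 = 1. Minimum distance d = 3.

Enumerate all 2^2 = 4 messages m ∈ F_2^2.
For each, compute codeword c = mG in F_2^6, then tally its weight.
  m = 00 → c = 000000, weight = 0.
  m = 10 → c = 100011, weight = 3.
  m = 01 → c = 110110, weight = 4.
  m = 11 → c = 010101, weight = 3.
Tally weights:
  weight 0: 1 codewords.
  weight 3: 2 codewords.
  weight 4: 1 codewords.
Minimum distance d = smallest w > 0 with A_w > 0 = 3.
Sanity: Σ A_w = 4 = 2^2 = 4 ✓.


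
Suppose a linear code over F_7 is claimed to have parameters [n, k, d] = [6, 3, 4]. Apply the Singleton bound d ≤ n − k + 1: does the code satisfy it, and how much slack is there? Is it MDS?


Singleton RHS = n − k + 1 = 4, slack = 0, bound satisfied, MDS.

Singleton bound: d ≤ n − k + 1.
Here n = 6, k = 3, so n − k + 1 = 4.
Given d = 4, check d ≤ 4: YES.
Slack = (n − k + 1) − d = 0.
The code is MDS (slack = 0).
Description: the claimed parameters are [6, 3, 4]_7; such a code would be MDS (meets Singleton bound).


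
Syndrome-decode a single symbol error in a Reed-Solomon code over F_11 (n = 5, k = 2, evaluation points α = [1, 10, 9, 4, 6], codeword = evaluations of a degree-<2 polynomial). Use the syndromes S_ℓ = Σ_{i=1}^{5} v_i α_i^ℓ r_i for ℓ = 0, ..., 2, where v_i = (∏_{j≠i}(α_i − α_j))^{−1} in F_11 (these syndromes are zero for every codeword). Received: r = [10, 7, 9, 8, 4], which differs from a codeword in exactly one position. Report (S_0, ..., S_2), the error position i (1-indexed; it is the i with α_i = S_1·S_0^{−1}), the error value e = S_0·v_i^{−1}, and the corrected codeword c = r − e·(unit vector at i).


S = (9, 9, 9), error at position 1, error magnitude e = 7, c = [3, 7, 9, 8, 4].

Step 1: column multipliers v_i = (∏_{j≠i}(α_i − α_j))^{−1} mod 11.
  i = 1 (α = 1): (1−10)(1−9)(1−4)(1−6) = (−9)·(−8)·(−3)·(−5) = 1080 ≡ 2, so v_1 = 2^{−1} = 6 (mod 11).
  i = 2 (α = 10): (10−1)(10−9)(10−4)(10−6) = 9·1·6·4 = 216 ≡ 7, so v_2 = 7^{−1} = 8 (mod 11).
  i = 3 (α = 9): (9−1)(9−10)(9−4)(9−6) = 8·(−1)·5·3 = −120 ≡ 1, so v_3 = 1^{−1} = 1 (mod 11).
  i = 4 (α = 4): (4−1)(4−10)(4−9)(4−6) = 3·(−6)·(−5)·(−2) = −180 ≡ 7, so v_4 = 7^{−1} = 8 (mod 11).
  i = 5 (α = 6): (6−1)(6−10)(6−9)(6−4) = 5·(−4)·(−3)·2 = 120 ≡ 10, so v_5 = 10^{−1} = 10 (mod 11).
  v = [6, 8, 1, 8, 10].
Step 2: syndromes of r = [10, 7, 9, 8, 4] (all sums mod 11).
  S_0 = Σ v_i r_i = 6·10 + 8·7 + 1·9 + 8·8 + 10·4 = 229 ≡ 9.
  S_1 = Σ v_i α_i r_i = 6·1·10 + 8·10·7 + 1·9·9 + 8·4·8 + 10·6·4 = 1197 ≡ 9.
  α_i^2 mod 11 = [1, 1, 4, 5, 3].
  S_2 = Σ v_i α_i^2 r_i = 6·1·10 + 8·1·7 + 1·4·9 + 8·5·8 + 10·3·4 = 592 ≡ 9.
  S = (9, 9, 9) ≠ 0, so r is not a codeword (an error is present).
Step 3: locate the error. For a single error e at position i, S_ℓ = v_i·e·α_i^ℓ, so α_err = S_1/S_0.
  S_0^{−1} = 9^{−1} = 5 (mod 11), so α_err = 9·5 = 45 ≡ 1 = α_1. Error position i = 1.
  Consistency check: S_2/S_1 = 9·5 = 45 ≡ 1 = α_err ✓ (single-error assumption holds).
Step 4: error magnitude e = S_0/v_1 = S_0·∏_{j≠1}(α_1 − α_j) = 9·2 = 18 ≡ 7 (mod 11).
Step 5: correct position 1: c_1 = r_1 − e = 10 − 7 ≡ 3 (mod 11). Hence c = [3, 7, 9, 8, 4].
  Check: interpolating c through the α_i gives m(x) = 5 + 9·x (degree < 2) with m(α_i) = c_i for every i, so c is indeed a codeword.


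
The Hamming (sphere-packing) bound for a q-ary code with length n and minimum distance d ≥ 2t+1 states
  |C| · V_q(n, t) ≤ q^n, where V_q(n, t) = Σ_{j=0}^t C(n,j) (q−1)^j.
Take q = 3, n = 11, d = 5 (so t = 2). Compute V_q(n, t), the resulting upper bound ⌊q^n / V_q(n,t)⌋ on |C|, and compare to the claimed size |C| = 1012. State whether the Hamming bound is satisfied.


V_q(n, t) = 243, q^n = 177147, Hamming bound = 729, |C| = 1012 > bound (violated).

Step 1: Compute V_q(n, t) = Σ_{j=0}^2 C(n, j) (q−1)^j.
  j = 0: C(11,0)·(2)^0 = 1·1 = 1.
  j = 1: C(11,1)·(2)^1 = 11·2 = 22.
  j = 2: C(11,2)·(2)^2 = 55·4 = 220.
  V_q(n, t) = 1 + 22 + 220 = 243.
Step 2: q^n = 3^11 = 177147.
Step 3: Hamming bound ⌊q^n / V_q(n,t)⌋ = ⌊177147/243⌋ = 729.
Step 4: Compare |C| = 1012 to 729: violated.
The claimed |C| lies above the Hamming bound, so no 3-ary code of length 11 with d ≥ 5 can have 1012 codewords.


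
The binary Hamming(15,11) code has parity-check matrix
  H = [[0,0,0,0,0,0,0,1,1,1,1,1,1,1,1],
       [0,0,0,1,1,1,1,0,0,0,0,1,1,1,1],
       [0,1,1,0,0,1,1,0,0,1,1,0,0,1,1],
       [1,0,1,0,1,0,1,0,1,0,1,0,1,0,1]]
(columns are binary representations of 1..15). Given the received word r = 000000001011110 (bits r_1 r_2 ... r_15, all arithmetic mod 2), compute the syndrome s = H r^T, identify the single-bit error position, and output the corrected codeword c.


s = (1, 1, 0, 1)^T, error position = 13, corrected codeword c = 000000001011010

Compute s = H r^T mod 2 one row at a time:
  s_1 = 0 + 1 + 0 + 1 + 1 + 1 + 1 + 0 = 5 ≡ 1 (mod 2).
  s_2 = 0 + 0 + 0 + 0 + 1 + 1 + 1 + 0 = 3 ≡ 1 (mod 2).
  s_3 = 0 + 0 + 0 + 0 + 0 + 1 + 1 + 0 = 2 ≡ 0 (mod 2).
  s_4 = 0 + 0 + 0 + 0 + 1 + 1 + 1 + 0 = 3 ≡ 1 (mod 2).
s = (1, 1, 0, 1)^T — this equals column 13 of H (binary 1101), so error is at position 13.
Correct: flip bit 13 of r = 000000001011110 to get c = 000000001011010.


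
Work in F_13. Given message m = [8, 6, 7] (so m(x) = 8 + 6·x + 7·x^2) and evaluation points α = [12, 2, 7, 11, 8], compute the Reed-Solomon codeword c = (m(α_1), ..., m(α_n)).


c = [9, 9, 3, 11, 10]

Message polynomial: m(x) = 8 + 6·x + 7·x^2 (mod 13).
For each evaluation point α_i, compute m(α_i) mod 13:
  α_1 = 12: Horner steps 7 → 12 → 9, so m(12) = 9.
  α_2 = 2: Horner steps 7 → 7 → 9, so m(2) = 9.
  α_3 = 7: Horner steps 7 → 3 → 3, so m(7) = 3.
  α_4 = 11: Horner steps 7 → 5 → 11, so m(11) = 11.
  α_5 = 8: Horner steps 7 → 10 → 10, so m(8) = 10.
Codeword c = [9, 9, 3, 11, 10] ∈ F_13^5.


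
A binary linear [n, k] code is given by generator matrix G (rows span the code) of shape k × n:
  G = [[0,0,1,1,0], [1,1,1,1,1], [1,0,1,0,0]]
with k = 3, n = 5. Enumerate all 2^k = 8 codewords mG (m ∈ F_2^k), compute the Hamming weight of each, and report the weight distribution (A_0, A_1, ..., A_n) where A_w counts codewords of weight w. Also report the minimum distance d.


Weight distribution: A_0 = 1, A_2 = 3, A_3 = 3, A_5 = 1. Minimum distance d = 2.

Enumerate all 2^3 = 8 messages m ∈ F_2^3.
For each, compute codeword c = mG in F_2^5, then tally its weight.
  m = 000 → c = 00000, weight = 0.
  m = 100 → c = 00110, weight = 2.
  m = 010 → c = 11111, weight = 5.
  m = 110 → c = 11001, weight = 3.
  m = 001 → c = 10100, weight = 2.
  m = 101 → c = 10010, weight = 2.
  m = 011 → c = 01011, weight = 3.
  m = 111 → c = 01101, weight = 3.
Tally weights:
  weight 0: 1 codewords.
  weight 2: 3 codewords.
  weight 3: 3 codewords.
  weight 5: 1 codewords.
Minimum distance d = smallest w > 0 with A_w > 0 = 2.
Sanity: Σ A_w = 8 = 2^3 = 8 ✓.


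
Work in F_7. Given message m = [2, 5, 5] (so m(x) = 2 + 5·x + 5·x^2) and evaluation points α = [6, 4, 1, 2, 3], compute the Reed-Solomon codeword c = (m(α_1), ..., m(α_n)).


c = [2, 4, 5, 4, 6]

Message polynomial: m(x) = 2 + 5·x + 5·x^2 (mod 7).
For each evaluation point α_i, compute m(α_i) mod 7:
  α_1 = 6: Horner steps 5 → 0 → 2, so m(6) = 2.
  α_2 = 4: Horner steps 5 → 4 → 4, so m(4) = 4.
  α_3 = 1: Horner steps 5 → 3 → 5, so m(1) = 5.
  α_4 = 2: Horner steps 5 → 1 → 4, so m(2) = 4.
  α_5 = 3: Horner steps 5 → 6 → 6, so m(3) = 6.
Codeword c = [2, 4, 5, 4, 6] ∈ F_7^5.


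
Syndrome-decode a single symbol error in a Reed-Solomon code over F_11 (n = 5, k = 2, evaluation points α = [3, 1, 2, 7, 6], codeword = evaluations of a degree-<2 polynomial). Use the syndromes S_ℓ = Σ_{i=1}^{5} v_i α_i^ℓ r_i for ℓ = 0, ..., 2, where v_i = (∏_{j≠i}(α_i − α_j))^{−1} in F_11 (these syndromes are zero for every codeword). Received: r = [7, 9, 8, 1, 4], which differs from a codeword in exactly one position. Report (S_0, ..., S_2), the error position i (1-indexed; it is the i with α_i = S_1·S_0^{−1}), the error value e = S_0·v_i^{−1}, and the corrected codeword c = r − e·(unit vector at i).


S = (2, 3, 10), error at position 4, error magnitude e = 9, c = [7, 9, 8, 3, 4].

Step 1: column multipliers v_i = (∏_{j≠i}(α_i − α_j))^{−1} mod 11.
  i = 1 (α = 3): (3−1)(3−2)(3−7)(3−6) = 2·1·(−4)·(−3) = 24 ≡ 2, so v_1 = 2^{−1} = 6 (mod 11).
  i = 2 (α = 1): (1−3)(1−2)(1−7)(1−6) = (−2)·(−1)·(−6)·(−5) = 60 ≡ 5, so v_2 = 5^{−1} = 9 (mod 11).
  i = 3 (α = 2): (2−3)(2−1)(2−7)(2−6) = (−1)·1·(−5)·(−4) = −20 ≡ 2, so v_3 = 2^{−1} = 6 (mod 11).
  i = 4 (α = 7): (7−3)(7−1)(7−2)(7−6) = 4·6·5·1 = 120 ≡ 10, so v_4 = 10^{−1} = 10 (mod 11).
  i = 5 (α = 6): (6−3)(6−1)(6−2)(6−7) = 3·5·4·(−1) = −60 ≡ 6, so v_5 = 6^{−1} = 2 (mod 11).
  v = [6, 9, 6, 10, 2].
Step 2: syndromes of r = [7, 9, 8, 1, 4] (all sums mod 11).
  S_0 = Σ v_i r_i = 6·7 + 9·9 + 6·8 + 10·1 + 2·4 = 189 ≡ 2.
  S_1 = Σ v_i α_i r_i = 6·3·7 + 9·1·9 + 6·2·8 + 10·7·1 + 2·6·4 = 421 ≡ 3.
  α_i^2 mod 11 = [9, 1, 4, 5, 3].
  S_2 = Σ v_i α_i^2 r_i = 6·9·7 + 9·1·9 + 6·4·8 + 10·5·1 + 2·3·4 = 725 ≡ 10.
  S = (2, 3, 10) ≠ 0, so r is not a codeword (an error is present).
Step 3: locate the error. For a single error e at position i, S_ℓ = v_i·e·α_i^ℓ, so α_err = S_1/S_0.
  S_0^{−1} = 2^{−1} = 6 (mod 11), so α_err = 3·6 = 18 ≡ 7 = α_4. Error position i = 4.
  Consistency check: S_2/S_1 = 10·4 = 40 ≡ 7 = α_err ✓ (single-error assumption holds).
Step 4: error magnitude e = S_0/v_4 = S_0·∏_{j≠4}(α_4 − α_j) = 2·10 = 20 ≡ 9 (mod 11).
Step 5: correct position 4: c_4 = r_4 − e = 1 − 9 ≡ 3 (mod 11). Hence c = [7, 9, 8, 3, 4].
  Check: interpolating c through the α_i gives m(x) = 10 + 10·x (degree < 2) with m(α_i) = c_i for every i, so c is indeed a codeword.


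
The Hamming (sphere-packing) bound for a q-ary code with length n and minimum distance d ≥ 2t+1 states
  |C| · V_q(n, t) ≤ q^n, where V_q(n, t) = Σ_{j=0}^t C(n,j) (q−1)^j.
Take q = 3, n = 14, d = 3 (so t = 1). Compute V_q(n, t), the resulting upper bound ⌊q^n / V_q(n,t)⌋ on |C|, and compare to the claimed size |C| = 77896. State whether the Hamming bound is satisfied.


V_q(n, t) = 29, q^n = 4782969, Hamming bound = 164929, |C| = 77896 ≤ bound (satisfied).

Step 1: Compute V_q(n, t) = Σ_{j=0}^1 C(n, j) (q−1)^j.
  j = 0: C(14,0)·(2)^0 = 1·1 = 1.
  j = 1: C(14,1)·(2)^1 = 14·2 = 28.
  V_q(n, t) = 1 + 28 = 29.
Step 2: q^n = 3^14 = 4782969.
Step 3: Hamming bound ⌊q^n / V_q(n,t)⌋ = ⌊4782969/29⌋ = 164929.
Step 4: Compare |C| = 77896 to 164929: satisfied.
The claimed |C| lies below the Hamming bound.


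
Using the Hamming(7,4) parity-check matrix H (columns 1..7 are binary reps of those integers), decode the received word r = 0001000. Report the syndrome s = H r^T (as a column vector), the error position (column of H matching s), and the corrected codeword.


s = (1, 0, 0)^T, error position = 4, corrected codeword c = 0000000

Compute s = H r^T mod 2 one row at a time:
  s_1 = 1 + 0 + 0 + 0 = 1 ≡ 1 (mod 2).
  s_2 = 0 + 0 + 0 + 0 = 0 ≡ 0 (mod 2).
  s_3 = 0 + 0 + 0 + 0 = 0 ≡ 0 (mod 2).
s = (1, 0, 0)^T — this equals column 4 of H (binary 100), so error is at position 4.
Correct: flip bit 4 of r = 0001000 to get c = 0000000.


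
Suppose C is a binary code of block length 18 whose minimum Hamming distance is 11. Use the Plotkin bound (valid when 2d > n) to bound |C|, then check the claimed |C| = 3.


Plotkin bound M ≤ 4; given |C| = 3 ≤ bound (satisfied).

Check applicability: 2d = 22, n = 18.
2d − n = 4 > 0, so Plotkin applies.
Compute d/(2d−n) = 11/4 ≈ 2.7500.
⌊d/(2d−n)⌋ = 2.
Plotkin bound: M ≤ 2·2 = 4.
Given |C| = 3, check: satisfied.
This |C| is below the Plotkin bound.


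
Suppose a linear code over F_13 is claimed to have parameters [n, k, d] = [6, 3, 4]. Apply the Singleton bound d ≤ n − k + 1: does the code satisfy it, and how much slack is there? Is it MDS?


Singleton RHS = n − k + 1 = 4, slack = 0, bound satisfied, MDS.

Singleton bound: d ≤ n − k + 1.
Here n = 6, k = 3, so n − k + 1 = 4.
Given d = 4, check d ≤ 4: YES.
Slack = (n − k + 1) − d = 0.
The code is MDS (slack = 0).
Description: the claimed parameters are [6, 3, 4]_13; such a code would be MDS (meets Singleton bound).


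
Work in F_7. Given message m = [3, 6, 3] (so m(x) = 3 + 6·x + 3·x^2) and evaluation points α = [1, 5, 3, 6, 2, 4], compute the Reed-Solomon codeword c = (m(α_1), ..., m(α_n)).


c = [5, 3, 6, 0, 6, 5]

Message polynomial: m(x) = 3 + 6·x + 3·x^2 (mod 7).
For each evaluation point α_i, compute m(α_i) mod 7:
  α_1 = 1: Horner steps 3 → 2 → 5, so m(1) = 5.
  α_2 = 5: Horner steps 3 → 0 → 3, so m(5) = 3.
  α_3 = 3: Horner steps 3 → 1 → 6, so m(3) = 6.
  α_4 = 6: Horner steps 3 → 3 → 0, so m(6) = 0.
  α_5 = 2: Horner steps 3 → 5 → 6, so m(2) = 6.
  α_6 = 4: Horner steps 3 → 4 → 5, so m(4) = 5.
Codeword c = [5, 3, 6, 0, 6, 5] ∈ F_7^6.


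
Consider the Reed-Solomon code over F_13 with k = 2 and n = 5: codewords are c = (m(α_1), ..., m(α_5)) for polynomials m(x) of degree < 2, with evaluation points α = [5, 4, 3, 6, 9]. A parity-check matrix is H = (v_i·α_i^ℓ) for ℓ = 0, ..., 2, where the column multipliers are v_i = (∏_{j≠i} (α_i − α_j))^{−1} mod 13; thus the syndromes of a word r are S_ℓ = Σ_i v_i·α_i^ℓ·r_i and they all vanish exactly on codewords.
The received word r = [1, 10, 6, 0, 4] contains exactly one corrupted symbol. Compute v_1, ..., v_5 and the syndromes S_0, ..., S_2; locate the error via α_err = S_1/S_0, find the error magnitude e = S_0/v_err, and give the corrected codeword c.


S = (1, 6, 10), error at position 4, error magnitude e = 8, c = [1, 10, 6, 5, 4].

Step 1: column multipliers v_i = (∏_{j≠i}(α_i − α_j))^{−1} mod 13.
  i = 1 (α = 5): (5−4)(5−3)(5−6)(5−9) = 1·2·(−1)·(−4) = 8 ≡ 8, so v_1 = 8^{−1} = 5 (mod 13).
  i = 2 (α = 4): (4−5)(4−3)(4−6)(4−9) = (−1)·1·(−2)·(−5) = −10 ≡ 3, so v_2 = 3^{−1} = 9 (mod 13).
  i = 3 (α = 3): (3−5)(3−4)(3−6)(3−9) = (−2)·(−1)·(−3)·(−6) = 36 ≡ 10, so v_3 = 10^{−1} = 4 (mod 13).
  i = 4 (α = 6): (6−5)(6−4)(6−3)(6−9) = 1·2·3·(−3) = −18 ≡ 8, so v_4 = 8^{−1} = 5 (mod 13).
  i = 5 (α = 9): (9−5)(9−4)(9−3)(9−6) = 4·5·6·3 = 360 ≡ 9, so v_5 = 9^{−1} = 3 (mod 13).
  v = [5, 9, 4, 5, 3].
Step 2: syndromes of r = [1, 10, 6, 0, 4] (all sums mod 13).
  S_0 = Σ v_i r_i = 5·1 + 9·10 + 4·6 + 5·0 + 3·4 = 131 ≡ 1.
  S_1 = Σ v_i α_i r_i = 5·5·1 + 9·4·10 + 4·3·6 + 5·6·0 + 3·9·4 = 565 ≡ 6.
  α_i^2 mod 13 = [12, 3, 9, 10, 3].
  S_2 = Σ v_i α_i^2 r_i = 5·12·1 + 9·3·10 + 4·9·6 + 5·10·0 + 3·3·4 = 582 ≡ 10.
  S = (1, 6, 10) ≠ 0, so r is not a codeword (an error is present).
Step 3: locate the error. For a single error e at position i, S_ℓ = v_i·e·α_i^ℓ, so α_err = S_1/S_0.
  S_0^{−1} = 1^{−1} = 1 (mod 13), so α_err = 6·1 = 6 ≡ 6 = α_4. Error position i = 4.
  Consistency check: S_2/S_1 = 10·11 = 110 ≡ 6 = α_err ✓ (single-error assumption holds).
Step 4: error magnitude e = S_0/v_4 = S_0·∏_{j≠4}(α_4 − α_j) = 1·8 = 8 ≡ 8 (mod 13).
Step 5: correct position 4: c_4 = r_4 − e = 0 − 8 ≡ 5 (mod 13). Hence c = [1, 10, 6, 5, 4].
  Check: interpolating c through the α_i gives m(x) = 7 + 4·x (degree < 2) with m(α_i) = c_i for every i, so c is indeed a codeword.
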